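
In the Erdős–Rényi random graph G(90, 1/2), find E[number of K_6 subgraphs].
E[# K_6] = C(90, 6) · (1/2)^C(6, 2) = 622614630 / 2^15 = 311307315/16384 ≈ 19000.690613

For each 6-subset S of vertices (there are C(90, 6) = 622614630 such S), let X_S = 1 if S induces a K_6 (all C(6, 2) = 15 edges present). Then P(X_S = 1) = (1/2)^15 = 1/32768. By linearity of expectation, E[# K_6] = C(90, 6) · (1/2)^15 = 622614630 / 32768 = 311307315/16384 ≈ 19000.690613.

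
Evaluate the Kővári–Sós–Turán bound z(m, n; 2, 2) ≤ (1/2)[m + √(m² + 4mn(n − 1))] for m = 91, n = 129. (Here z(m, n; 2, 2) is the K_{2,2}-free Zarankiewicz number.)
z(91, 129; 2, 2) ≤ (1/2)[91 + √(91² + 4·91·129·128)] = (1/2)[91 + √6018649] = 1272.1468

Kővári–Sós–Turán: let r_1, ..., r_91 be the row sums and z = Σ r_i the total number of 1s. Each pair of columns can share at most one row with both entries 1 (else a 2×2 all-ones block appears), so Σ_i C(r_i, 2) ≤ C(129, 2) = 8256. By convexity Σ_i C(r_i, 2) ≥ 91·C(z/91, 2) = z(z − 91)/(2·91), giving z² − 91z − 91·129·128 ≤ 0 and hence z ≤ (1/2)[91 + √(8281 + 4·1502592)] = (1/2)[91 + √6018649] ≈ (1/2)(91 + 2453.2935) = 1272.1468.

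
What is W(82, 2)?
W(82, 2) = 82 + 1 = 83

A 2-term AP is any pair of integers, so a monochromatic 2-AP exists iff some colour is used at least twice. With 82 colours, the colouring i ↦ i on {1, ..., 82} uses each colour once, avoiding any monochromatic pair, so W(82, 2) > 82. For {1, ..., 83}, pigeonhole forces two integers of the same colour, which form a monochromatic 2-AP. Hence W(82, 2) = 83.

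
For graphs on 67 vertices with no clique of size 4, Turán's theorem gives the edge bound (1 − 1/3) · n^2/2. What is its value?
Turán density bound = (2/3) · 67^2/2 = 4489/3 ≈ 1496.3333

Turán's theorem: ex(n, K_{r+1}) is achieved by the complete r-partite Turán graph T(n, r) with parts as balanced as possible, and is at most (1 − 1/r) · n^2/2. For r = 3, n = 67: the density bound is (2/3) · 4489/2 = 4489/3 ≈ 1496.3333. The integer-valued extremum is e(T(67, 3)) = 1496, which is strictly less than the density bound 4489/3 since 3 ∤ 67 (the parts of T(67, 3) cannot all be equal).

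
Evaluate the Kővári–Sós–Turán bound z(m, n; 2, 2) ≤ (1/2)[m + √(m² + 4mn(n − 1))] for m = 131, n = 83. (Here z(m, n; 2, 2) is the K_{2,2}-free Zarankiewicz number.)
z(131, 83; 2, 2) ≤ (1/2)[131 + √(131² + 4·131·83·82)] = (1/2)[131 + √3583505] = 1012.0074

Kővári–Sós–Turán: let r_1, ..., r_131 be the row sums and z = Σ r_i the total number of 1s. Each pair of columns can share at most one row with both entries 1 (else a 2×2 all-ones block appears), so Σ_i C(r_i, 2) ≤ C(83, 2) = 3403. By convexity Σ_i C(r_i, 2) ≥ 131·C(z/131, 2) = z(z − 131)/(2·131), giving z² − 131z − 131·83·82 ≤ 0 and hence z ≤ (1/2)[131 + √(17161 + 4·891586)] = (1/2)[131 + √3583505] ≈ (1/2)(131 + 1893.0148) = 1012.0074.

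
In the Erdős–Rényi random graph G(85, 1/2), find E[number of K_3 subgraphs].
E[# K_3] = C(85, 3) · (1/2)^C(3, 2) = 98770 / 2^3 = 49385/4 = 12346.25

For each 3-subset S of vertices (there are C(85, 3) = 98770 such S), let X_S = 1 if S induces a K_3 (all C(3, 2) = 3 edges present). Then P(X_S = 1) = (1/2)^3 = 1/8. By linearity of expectation, E[# K_3] = C(85, 3) · (1/2)^3 = 98770 / 8 = 49385/4 = 12346.25.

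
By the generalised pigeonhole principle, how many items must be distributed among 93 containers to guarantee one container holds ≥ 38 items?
n = (38 − 1)·93 + 1 = 3442

By the generalised pigeonhole principle, to guarantee some box contains ≥ r objects we need more than (r − 1) · k objects total. Threshold: n = (r − 1) · k + 1. With r = 38 and k = 93: n = 37 · 93 + 1 = 3441 + 1 = 3442. For n = 3441 = 37 · 93, we can put exactly 37 objects in every box, avoiding 38 in any single one — so 3442 is tight.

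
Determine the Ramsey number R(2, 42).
R(2, 42) = 42

R(2, k) = k for all k ≥ 2: in a 2-colouring of K_k, either some edge is red (a red K_2) or all edges are blue (a blue K_k). And K_{41} coloured all-blue has no blue K_42, so R(2, 42) > 41. Hence R(2, 42) = 42.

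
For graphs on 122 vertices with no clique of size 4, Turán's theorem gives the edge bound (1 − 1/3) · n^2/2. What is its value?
Turán density bound = (2/3) · 122^2/2 = 14884/3 ≈ 4961.3333

Turán's theorem: ex(n, K_{r+1}) is achieved by the complete r-partite Turán graph T(n, r) with parts as balanced as possible, and is at most (1 − 1/r) · n^2/2. For r = 3, n = 122: the density bound is (2/3) · 14884/2 = 14884/3 ≈ 4961.3333. The integer-valued extremum is e(T(122, 3)) = 4961, which is strictly less than the density bound 14884/3 since 3 ∤ 122 (the parts of T(122, 3) cannot all be equal).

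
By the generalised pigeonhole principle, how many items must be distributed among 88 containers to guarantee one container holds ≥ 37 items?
n = (37 − 1)·88 + 1 = 3169

By the generalised pigeonhole principle, to guarantee some box contains ≥ r objects we need more than (r − 1) · k objects total. Threshold: n = (r − 1) · k + 1. With r = 37 and k = 88: n = 36 · 88 + 1 = 3168 + 1 = 3169. For n = 3168 = 36 · 88, we can put exactly 36 objects in every box, avoiding 37 in any single one — so 3169 is tight.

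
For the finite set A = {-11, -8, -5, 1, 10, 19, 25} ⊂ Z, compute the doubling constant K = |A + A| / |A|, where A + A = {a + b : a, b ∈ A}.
K = |A + A| / |A| = 21/7 = 3

Enumerate A + A = {a + b : a, b ∈ A}. With |A| = 7, there are |A|^2 = 49 ordered sum pairs; collecting distinct values, A + A = {-22, -19, -16, -13, -10, -7, -4, -1, 2, 5, 8, 11, 14, 17, 20, 26, 29, 35, 38, 44, 50}, so |A + A| = 21. Thus K = 21/7 = 3. For comparison, the minimum possible |A + A| over all 7-element sets is 2·7 − 1 = 13 (so min K = 13/7), attained only by arithmetic progressions.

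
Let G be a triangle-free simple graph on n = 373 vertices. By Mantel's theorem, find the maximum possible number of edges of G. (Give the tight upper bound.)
ex(373, K_3) = ⌊373^2/4⌋ = 34782

Mantel (1907): a triangle-free graph on n vertices has at most ⌊n^2/4⌋ edges, with equality for the complete bipartite graph K_{⌊n/2⌋, ⌈n/2⌉}. For n = 373: ⌊373^2/4⌋ = ⌊139129/4⌋ = 34782. The extremal graph is K_{186, 187}, which has 186·187 = 34782 edges.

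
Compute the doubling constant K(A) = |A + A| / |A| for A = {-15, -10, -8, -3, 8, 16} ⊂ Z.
K = |A + A| / |A| = 20/6 = 10/3

Enumerate A + A = {a + b : a, b ∈ A}. With |A| = 6, there are |A|^2 = 36 ordered sum pairs; collecting distinct values, A + A = {-30, -25, -23, -20, -18, -16, -13, -11, -7, -6, -2, 0, 1, 5, 6, 8, 13, 16, 24, 32}, so |A + A| = 20. Thus K = 20/6 = 10/3. For comparison, the minimum possible |A + A| over all 6-element sets is 2·6 − 1 = 11 (so min K = 11/6), attained only by arithmetic progressions.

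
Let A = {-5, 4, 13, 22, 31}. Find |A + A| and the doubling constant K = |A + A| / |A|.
K = |A + A| / |A| = 9/5

Enumerate A + A = {a + b : a, b ∈ A}. With |A| = 5, there are |A|^2 = 25 ordered sum pairs; collecting distinct values, A + A = {-10, -1, 8, 17, 26, 35, 44, 53, 62}, so |A + A| = 9. Thus K = 9/5. Here |A + A| = 2|A| − 1 = 9, the minimum possible — so K = 9/5 is minimal, which holds iff A is an arithmetic progression.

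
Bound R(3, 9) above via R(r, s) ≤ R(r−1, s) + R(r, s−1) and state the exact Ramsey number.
R(3, 9) ≤ R(2, 9) + R(3, 8) = 9 + 28 = 37; exact value R(3, 9) = 36.

The Erdős–Szekeres recurrence R(r, s) ≤ R(r−1, s) + R(r, s−1) applied to (r, s) = (3, 9) gives
  R(3, 9) ≤ R(2, 9) + R(3, 8) = 9 + 28 = 37.
(Recall R(2, k) = k and R is symmetric.) The recurrence is not tight here (it gives 37, but the exact value is R(3, 9) = 36); the tight upper bound requires a sharper argument than the simple recurrence, combined with a lower-bound construction on K_{35}.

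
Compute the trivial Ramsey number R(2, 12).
R(2, 12) = 12

R(2, k) = k for all k ≥ 2: in a 2-colouring of K_k, either some edge is red (a red K_2) or all edges are blue (a blue K_k). And K_{11} coloured all-blue has no blue K_12, so R(2, 12) > 11. Hence R(2, 12) = 12.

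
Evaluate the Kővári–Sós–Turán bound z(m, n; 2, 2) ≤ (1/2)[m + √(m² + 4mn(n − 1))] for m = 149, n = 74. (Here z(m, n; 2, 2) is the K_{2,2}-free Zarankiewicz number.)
z(149, 74; 2, 2) ≤ (1/2)[149 + √(149² + 4·149·74·73)] = (1/2)[149 + √3241793] = 974.749

Kővári–Sós–Turán: let r_1, ..., r_149 be the row sums and z = Σ r_i the total number of 1s. Each pair of columns can share at most one row with both entries 1 (else a 2×2 all-ones block appears), so Σ_i C(r_i, 2) ≤ C(74, 2) = 2701. By convexity Σ_i C(r_i, 2) ≥ 149·C(z/149, 2) = z(z − 149)/(2·149), giving z² − 149z − 149·74·73 ≤ 0 and hence z ≤ (1/2)[149 + √(22201 + 4·804898)] = (1/2)[149 + √3241793] ≈ (1/2)(149 + 1800.498) = 974.749.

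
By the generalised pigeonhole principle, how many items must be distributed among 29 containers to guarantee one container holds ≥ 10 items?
n = (10 − 1)·29 + 1 = 262

By the generalised pigeonhole principle, to guarantee some box contains ≥ r objects we need more than (r − 1) · k objects total. Threshold: n = (r − 1) · k + 1. With r = 10 and k = 29: n = 9 · 29 + 1 = 261 + 1 = 262. For n = 261 = 9 · 29, we can put exactly 9 objects in every box, avoiding 10 in any single one — so 262 is tight.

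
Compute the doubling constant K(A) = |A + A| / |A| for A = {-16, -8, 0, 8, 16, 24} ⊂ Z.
K = |A + A| / |A| = 11/6

Enumerate A + A = {a + b : a, b ∈ A}. With |A| = 6, there are |A|^2 = 36 ordered sum pairs; collecting distinct values, A + A = {-32, -24, -16, -8, 0, 8, 16, 24, 32, 40, 48}, so |A + A| = 11. Thus K = 11/6. Here |A + A| = 2|A| − 1 = 11, the minimum possible — so K = 11/6 is minimal, which holds iff A is an arithmetic progression.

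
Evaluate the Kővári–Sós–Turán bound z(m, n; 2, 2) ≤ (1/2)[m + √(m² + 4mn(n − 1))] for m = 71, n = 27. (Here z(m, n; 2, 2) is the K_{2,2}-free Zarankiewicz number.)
z(71, 27; 2, 2) ≤ (1/2)[71 + √(71² + 4·71·27·26)] = (1/2)[71 + √204409] = 261.5581

Kővári–Sós–Turán: let r_1, ..., r_71 be the row sums and z = Σ r_i the total number of 1s. Each pair of columns can share at most one row with both entries 1 (else a 2×2 all-ones block appears), so Σ_i C(r_i, 2) ≤ C(27, 2) = 351. By convexity Σ_i C(r_i, 2) ≥ 71·C(z/71, 2) = z(z − 71)/(2·71), giving z² − 71z − 71·27·26 ≤ 0 and hence z ≤ (1/2)[71 + √(5041 + 4·49842)] = (1/2)[71 + √204409] ≈ (1/2)(71 + 452.1161) = 261.5581.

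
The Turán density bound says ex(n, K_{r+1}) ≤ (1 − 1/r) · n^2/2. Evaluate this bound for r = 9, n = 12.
Turán density bound = (8/9) · 12^2/2 = 64

Turán's theorem: ex(n, K_{r+1}) is achieved by the complete r-partite Turán graph T(n, r) with parts as balanced as possible, and is at most (1 − 1/r) · n^2/2. For r = 9, n = 12: the density bound is (8/9) · 144/2 = 64. The integer-valued extremum is e(T(12, 9)) = 63, which is strictly less than the density bound 64 since 9 ∤ 12 (the parts of T(12, 9) cannot all be equal).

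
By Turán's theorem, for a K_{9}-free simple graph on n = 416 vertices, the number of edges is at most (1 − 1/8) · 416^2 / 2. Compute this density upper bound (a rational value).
Turán density bound = (7/8) · 416^2/2 = 75712

Turán's theorem: ex(n, K_{r+1}) is achieved by the complete r-partite Turán graph T(n, r) with parts as balanced as possible, and is at most (1 − 1/r) · n^2/2. For r = 8, n = 416: the density bound is (7/8) · 173056/2 = 75712. Since 8 ∣ 416, the Turán graph T(416, 8) has parts of equal size 52, and its edge count e(T(416, 8)) = 75712 attains the density bound exactly.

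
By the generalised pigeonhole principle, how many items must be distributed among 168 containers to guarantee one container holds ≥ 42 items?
n = (42 − 1)·168 + 1 = 6889

By the generalised pigeonhole principle, to guarantee some box contains ≥ r objects we need more than (r − 1) · k objects total. Threshold: n = (r − 1) · k + 1. With r = 42 and k = 168: n = 41 · 168 + 1 = 6888 + 1 = 6889. For n = 6888 = 41 · 168, we can put exactly 41 objects in every box, avoiding 42 in any single one — so 6889 is tight.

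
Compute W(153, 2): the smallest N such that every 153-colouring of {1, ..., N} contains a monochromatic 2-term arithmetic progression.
W(153, 2) = 153 + 1 = 154

A 2-term AP is any pair of integers, so a monochromatic 2-AP exists iff some colour is used at least twice. With 153 colours, the colouring i ↦ i on {1, ..., 153} uses each colour once, avoiding any monochromatic pair, so W(153, 2) > 153. For {1, ..., 154}, pigeonhole forces two integers of the same colour, which form a monochromatic 2-AP. Hence W(153, 2) = 154.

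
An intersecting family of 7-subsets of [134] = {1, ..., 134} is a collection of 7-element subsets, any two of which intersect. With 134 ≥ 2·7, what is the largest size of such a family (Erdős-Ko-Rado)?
max |F| = C(133, 6) = 6856577728

The Erdős-Ko-Rado theorem states: for n ≥ 2k, an intersecting family of k-subsets of an n-element set has size at most C(n − 1, k − 1), with equality for 'star' families {A ⊆ [n] : |A| = k, i ∈ A} (fix an element i). For n = 134, k = 7: C(133, 6) = 6856577728.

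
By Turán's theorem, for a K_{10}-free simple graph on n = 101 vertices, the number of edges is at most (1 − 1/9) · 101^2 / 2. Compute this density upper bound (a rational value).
Turán density bound = (8/9) · 101^2/2 = 40804/9 ≈ 4533.7778

Turán's theorem: ex(n, K_{r+1}) is achieved by the complete r-partite Turán graph T(n, r) with parts as balanced as possible, and is at most (1 − 1/r) · n^2/2. For r = 9, n = 101: the density bound is (8/9) · 10201/2 = 40804/9 ≈ 4533.7778. The integer-valued extremum is e(T(101, 9)) = 4533, which is strictly less than the density bound 40804/9 since 9 ∤ 101 (the parts of T(101, 9) cannot all be equal).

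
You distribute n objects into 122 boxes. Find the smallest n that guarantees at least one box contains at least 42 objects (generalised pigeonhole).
n = (42 − 1)·122 + 1 = 5003

By the generalised pigeonhole principle, to guarantee some box contains ≥ r objects we need more than (r − 1) · k objects total. Threshold: n = (r − 1) · k + 1. With r = 42 and k = 122: n = 41 · 122 + 1 = 5002 + 1 = 5003. For n = 5002 = 41 · 122, we can put exactly 41 objects in every box, avoiding 42 in any single one — so 5003 is tight.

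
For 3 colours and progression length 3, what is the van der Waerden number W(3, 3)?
W(3, 3) = 27

W(3, 3) = 27. The lower bound W(3, 3) > 26 comes from an explicit good 3-colouring of [1, 26]; the upper bound W(3, 3) ≤ 27 was verified by exhaustive search over 3-colourings of [1, 27].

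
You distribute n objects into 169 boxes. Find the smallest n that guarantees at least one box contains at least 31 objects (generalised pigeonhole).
n = (31 − 1)·169 + 1 = 5071

By the generalised pigeonhole principle, to guarantee some box contains ≥ r objects we need more than (r − 1) · k objects total. Threshold: n = (r − 1) · k + 1. With r = 31 and k = 169: n = 30 · 169 + 1 = 5070 + 1 = 5071. For n = 5070 = 30 · 169, we can put exactly 30 objects in every box, avoiding 31 in any single one — so 5071 is tight.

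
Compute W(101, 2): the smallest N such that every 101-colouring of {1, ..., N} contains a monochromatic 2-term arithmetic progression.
W(101, 2) = 101 + 1 = 102

A 2-term AP is any pair of integers, so a monochromatic 2-AP exists iff some colour is used at least twice. With 101 colours, the colouring i ↦ i on {1, ..., 101} uses each colour once, avoiding any monochromatic pair, so W(101, 2) > 101. For {1, ..., 102}, pigeonhole forces two integers of the same colour, which form a monochromatic 2-AP. Hence W(101, 2) = 102.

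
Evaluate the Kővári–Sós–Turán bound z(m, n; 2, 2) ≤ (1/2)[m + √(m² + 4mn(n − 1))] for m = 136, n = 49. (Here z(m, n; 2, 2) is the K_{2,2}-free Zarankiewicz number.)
z(136, 49; 2, 2) ≤ (1/2)[136 + √(136² + 4·136·49·48)] = (1/2)[136 + √1297984] = 637.6455

Kővári–Sós–Turán: let r_1, ..., r_136 be the row sums and z = Σ r_i the total number of 1s. Each pair of columns can share at most one row with both entries 1 (else a 2×2 all-ones block appears), so Σ_i C(r_i, 2) ≤ C(49, 2) = 1176. By convexity Σ_i C(r_i, 2) ≥ 136·C(z/136, 2) = z(z − 136)/(2·136), giving z² − 136z − 136·49·48 ≤ 0 and hence z ≤ (1/2)[136 + √(18496 + 4·319872)] = (1/2)[136 + √1297984] ≈ (1/2)(136 + 1139.291) = 637.6455.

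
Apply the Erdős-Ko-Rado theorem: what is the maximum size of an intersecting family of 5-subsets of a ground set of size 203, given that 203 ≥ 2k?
max |F| = C(202, 4) = 67331650

Erdős-Ko-Rado (1961): when n ≥ 2k, max |F| = C(n−1, k−1). The bound is attained by the star {A : i ∈ A} for any fixed i ∈ [n]. Here C(203−1, 5−1) = C(202, 4) = 67331650.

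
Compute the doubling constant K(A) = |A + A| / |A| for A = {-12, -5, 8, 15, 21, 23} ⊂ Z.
K = |A + A| / |A| = 19/6

Enumerate A + A = {a + b : a, b ∈ A}. With |A| = 6, there are |A|^2 = 36 ordered sum pairs; collecting distinct values, A + A = {-24, -17, -10, -4, 3, 9, 10, 11, 16, 18, 23, 29, 30, 31, 36, 38, 42, 44, 46}, so |A + A| = 19. Thus K = 19/6. For comparison, the minimum possible |A + A| over all 6-element sets is 2·6 − 1 = 11 (so min K = 11/6), attained only by arithmetic progressions.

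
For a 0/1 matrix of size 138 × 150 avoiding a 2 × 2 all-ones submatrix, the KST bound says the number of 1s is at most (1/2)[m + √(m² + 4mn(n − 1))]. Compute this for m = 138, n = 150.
z(138, 150; 2, 2) ≤ (1/2)[138 + √(138² + 4·138·150·149)] = (1/2)[138 + √12356244] = 1826.5725

Kővári–Sós–Turán: let r_1, ..., r_138 be the row sums and z = Σ r_i the total number of 1s. Each pair of columns can share at most one row with both entries 1 (else a 2×2 all-ones block appears), so Σ_i C(r_i, 2) ≤ C(150, 2) = 11175. By convexity Σ_i C(r_i, 2) ≥ 138·C(z/138, 2) = z(z − 138)/(2·138), giving z² − 138z − 138·150·149 ≤ 0 and hence z ≤ (1/2)[138 + √(19044 + 4·3084300)] = (1/2)[138 + √12356244] ≈ (1/2)(138 + 3515.1449) = 1826.5725.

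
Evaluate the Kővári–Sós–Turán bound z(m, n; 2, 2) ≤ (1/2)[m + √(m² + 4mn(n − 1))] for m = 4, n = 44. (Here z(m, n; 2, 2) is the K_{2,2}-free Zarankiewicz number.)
z(4, 44; 2, 2) ≤ (1/2)[4 + √(4² + 4·4·44·43)] = (1/2)[4 + √30288] = 89.0172

Kővári–Sós–Turán: let r_1, ..., r_4 be the row sums and z = Σ r_i the total number of 1s. Each pair of columns can share at most one row with both entries 1 (else a 2×2 all-ones block appears), so Σ_i C(r_i, 2) ≤ C(44, 2) = 946. By convexity Σ_i C(r_i, 2) ≥ 4·C(z/4, 2) = z(z − 4)/(2·4), giving z² − 4z − 4·44·43 ≤ 0 and hence z ≤ (1/2)[4 + √(16 + 4·7568)] = (1/2)[4 + √30288] ≈ (1/2)(4 + 174.0345) = 89.0172.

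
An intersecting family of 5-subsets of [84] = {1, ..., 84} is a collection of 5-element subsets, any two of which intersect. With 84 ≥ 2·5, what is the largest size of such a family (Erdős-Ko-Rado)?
max |F| = C(83, 4) = 1837620

The Erdős-Ko-Rado theorem states: for n ≥ 2k, an intersecting family of k-subsets of an n-element set has size at most C(n − 1, k − 1), with equality for 'star' families {A ⊆ [n] : |A| = k, i ∈ A} (fix an element i). For n = 84, k = 5: C(83, 4) = 1837620.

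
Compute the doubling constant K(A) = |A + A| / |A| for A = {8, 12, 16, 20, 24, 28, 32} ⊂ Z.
K = |A + A| / |A| = 13/7

Enumerate A + A = {a + b : a, b ∈ A}. With |A| = 7, there are |A|^2 = 49 ordered sum pairs; collecting distinct values, A + A = {16, 20, 24, 28, 32, 36, 40, 44, 48, 52, 56, 60, 64}, so |A + A| = 13. Thus K = 13/7. Here |A + A| = 2|A| − 1 = 13, the minimum possible — so K = 13/7 is minimal, which holds iff A is an arithmetic progression.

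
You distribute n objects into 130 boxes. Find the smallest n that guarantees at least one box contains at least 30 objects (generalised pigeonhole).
n = (30 − 1)·130 + 1 = 3771

By the generalised pigeonhole principle, to guarantee some box contains ≥ r objects we need more than (r − 1) · k objects total. Threshold: n = (r − 1) · k + 1. With r = 30 and k = 130: n = 29 · 130 + 1 = 3770 + 1 = 3771. For n = 3770 = 29 · 130, we can put exactly 29 objects in every box, avoiding 30 in any single one — so 3771 is tight.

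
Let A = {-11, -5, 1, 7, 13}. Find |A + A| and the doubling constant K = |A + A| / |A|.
K = |A + A| / |A| = 9/5

Enumerate A + A = {a + b : a, b ∈ A}. With |A| = 5, there are |A|^2 = 25 ordered sum pairs; collecting distinct values, A + A = {-22, -16, -10, -4, 2, 8, 14, 20, 26}, so |A + A| = 9. Thus K = 9/5. Here |A + A| = 2|A| − 1 = 9, the minimum possible — so K = 9/5 is minimal, which holds iff A is an arithmetic progression.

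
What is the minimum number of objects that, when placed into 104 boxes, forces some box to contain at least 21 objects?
n = (21 − 1)·104 + 1 = 2081

By the generalised pigeonhole principle, to guarantee some box contains ≥ r objects we need more than (r − 1) · k objects total. Threshold: n = (r − 1) · k + 1. With r = 21 and k = 104: n = 20 · 104 + 1 = 2080 + 1 = 2081. For n = 2080 = 20 · 104, we can put exactly 20 objects in every box, avoiding 21 in any single one — so 2081 is tight.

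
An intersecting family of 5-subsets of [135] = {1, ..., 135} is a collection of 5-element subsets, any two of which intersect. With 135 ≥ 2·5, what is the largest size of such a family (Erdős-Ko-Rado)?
max |F| = C(134, 4) = 12840751

The Erdős-Ko-Rado theorem states: for n ≥ 2k, an intersecting family of k-subsets of an n-element set has size at most C(n − 1, k − 1), with equality for 'star' families {A ⊆ [n] : |A| = k, i ∈ A} (fix an element i). For n = 135, k = 5: C(134, 4) = 12840751.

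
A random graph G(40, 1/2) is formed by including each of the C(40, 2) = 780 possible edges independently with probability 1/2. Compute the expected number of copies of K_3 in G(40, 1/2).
E[# K_3] = C(40, 3) · (1/2)^C(3, 2) = 9880 / 2^3 = 1235

For each 3-subset S of vertices (there are C(40, 3) = 9880 such S), let X_S = 1 if S induces a K_3 (all C(3, 2) = 3 edges present). Then P(X_S = 1) = (1/2)^3 = 1/8. By linearity of expectation, E[# K_3] = C(40, 3) · (1/2)^3 = 9880 / 8 = 1235.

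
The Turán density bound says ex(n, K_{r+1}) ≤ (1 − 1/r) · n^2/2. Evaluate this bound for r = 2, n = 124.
Turán density bound = (1/2) · 124^2/2 = 3844

Turán's theorem: ex(n, K_{r+1}) is achieved by the complete r-partite Turán graph T(n, r) with parts as balanced as possible, and is at most (1 − 1/r) · n^2/2. For r = 2, n = 124: the density bound is (1/2) · 15376/2 = 3844. Since 2 ∣ 124, the Turán graph T(124, 2) has parts of equal size 62, and its edge count e(T(124, 2)) = 3844 attains the density bound exactly.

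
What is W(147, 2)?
W(147, 2) = 147 + 1 = 148

A 2-term AP is any pair of integers, so a monochromatic 2-AP exists iff some colour is used at least twice. With 147 colours, the colouring i ↦ i on {1, ..., 147} uses each colour once, avoiding any monochromatic pair, so W(147, 2) > 147. For {1, ..., 148}, pigeonhole forces two integers of the same colour, which form a monochromatic 2-AP. Hence W(147, 2) = 148.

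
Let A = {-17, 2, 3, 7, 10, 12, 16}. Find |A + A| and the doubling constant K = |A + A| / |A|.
K = |A + A| / |A| = 26/7

Enumerate A + A = {a + b : a, b ∈ A}. With |A| = 7, there are |A|^2 = 49 ordered sum pairs; collecting distinct values, A + A = {-34, -15, -14, -10, -7, -5, -1, 4, 5, 6, 9, 10, 12, 13, 14, 15, 17, 18, 19, 20, 22, 23, 24, 26, 28, 32}, so |A + A| = 26. Thus K = 26/7. For comparison, the minimum possible |A + A| over all 7-element sets is 2·7 − 1 = 13 (so min K = 13/7), attained only by arithmetic progressions.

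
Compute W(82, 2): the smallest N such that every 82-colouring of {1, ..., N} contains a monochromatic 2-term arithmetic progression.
W(82, 2) = 82 + 1 = 83

A 2-term AP is any pair of integers, so a monochromatic 2-AP exists iff some colour is used at least twice. With 82 colours, the colouring i ↦ i on {1, ..., 82} uses each colour once, avoiding any monochromatic pair, so W(82, 2) > 82. For {1, ..., 83}, pigeonhole forces two integers of the same colour, which form a monochromatic 2-AP. Hence W(82, 2) = 83.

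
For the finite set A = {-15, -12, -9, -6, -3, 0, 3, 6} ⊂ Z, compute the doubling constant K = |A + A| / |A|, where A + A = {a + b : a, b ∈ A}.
K = |A + A| / |A| = 15/8

Enumerate A + A = {a + b : a, b ∈ A}. With |A| = 8, there are |A|^2 = 64 ordered sum pairs; collecting distinct values, A + A = {-30, -27, -24, -21, -18, -15, -12, -9, -6, -3, 0, 3, 6, 9, 12}, so |A + A| = 15. Thus K = 15/8. Here |A + A| = 2|A| − 1 = 15, the minimum possible — so K = 15/8 is minimal, which holds iff A is an arithmetic progression.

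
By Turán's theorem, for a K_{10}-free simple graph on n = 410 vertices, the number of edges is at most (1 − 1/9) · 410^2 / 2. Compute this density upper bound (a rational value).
Turán density bound = (8/9) · 410^2/2 = 672400/9 ≈ 74711.1111

Turán's theorem: ex(n, K_{r+1}) is achieved by the complete r-partite Turán graph T(n, r) with parts as balanced as possible, and is at most (1 − 1/r) · n^2/2. For r = 9, n = 410: the density bound is (8/9) · 168100/2 = 672400/9 ≈ 74711.1111. The integer-valued extremum is e(T(410, 9)) = 74710, which is strictly less than the density bound 672400/9 since 9 ∤ 410 (the parts of T(410, 9) cannot all be equal).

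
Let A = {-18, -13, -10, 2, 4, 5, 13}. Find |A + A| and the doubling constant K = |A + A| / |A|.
K = |A + A| / |A| = 26/7

Enumerate A + A = {a + b : a, b ∈ A}. With |A| = 7, there are |A|^2 = 49 ordered sum pairs; collecting distinct values, A + A = {-36, -31, -28, -26, -23, -20, -16, -14, -13, -11, -9, -8, -6, -5, 0, 3, 4, 6, 7, 8, 9, 10, 15, 17, 18, 26}, so |A + A| = 26. Thus K = 26/7. For comparison, the minimum possible |A + A| over all 7-element sets is 2·7 − 1 = 13 (so min K = 13/7), attained only by arithmetic progressions.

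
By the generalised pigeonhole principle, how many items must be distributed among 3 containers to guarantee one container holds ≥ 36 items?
n = (36 − 1)·3 + 1 = 106

By the generalised pigeonhole principle, to guarantee some box contains ≥ r objects we need more than (r − 1) · k objects total. Threshold: n = (r − 1) · k + 1. With r = 36 and k = 3: n = 35 · 3 + 1 = 105 + 1 = 106. For n = 105 = 35 · 3, we can put exactly 35 objects in every box, avoiding 36 in any single one — so 106 is tight.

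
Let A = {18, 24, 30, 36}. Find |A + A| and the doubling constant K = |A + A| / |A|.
K = |A + A| / |A| = 7/4

Enumerate A + A = {a + b : a, b ∈ A}. With |A| = 4, there are |A|^2 = 16 ordered sum pairs; collecting distinct values, A + A = {36, 42, 48, 54, 60, 66, 72}, so |A + A| = 7. Thus K = 7/4. Here |A + A| = 2|A| − 1 = 7, the minimum possible — so K = 7/4 is minimal, which holds iff A is an arithmetic progression.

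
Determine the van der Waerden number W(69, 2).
W(69, 2) = 69 + 1 = 70

A 2-term AP is any pair of integers, so a monochromatic 2-AP exists iff some colour is used at least twice. With 69 colours, the colouring i ↦ i on {1, ..., 69} uses each colour once, avoiding any monochromatic pair, so W(69, 2) > 69. For {1, ..., 70}, pigeonhole forces two integers of the same colour, which form a monochromatic 2-AP. Hence W(69, 2) = 70.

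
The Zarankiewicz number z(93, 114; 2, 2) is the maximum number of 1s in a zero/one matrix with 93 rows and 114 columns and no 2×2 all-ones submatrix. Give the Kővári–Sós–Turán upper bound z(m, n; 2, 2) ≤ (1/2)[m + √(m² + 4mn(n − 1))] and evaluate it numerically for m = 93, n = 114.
z(93, 114; 2, 2) ≤ (1/2)[93 + √(93² + 4·93·114·113)] = (1/2)[93 + √4800753] = 1142.031

Kővári–Sós–Turán: let r_1, ..., r_93 be the row sums and z = Σ r_i the total number of 1s. Each pair of columns can share at most one row with both entries 1 (else a 2×2 all-ones block appears), so Σ_i C(r_i, 2) ≤ C(114, 2) = 6441. By convexity Σ_i C(r_i, 2) ≥ 93·C(z/93, 2) = z(z − 93)/(2·93), giving z² − 93z − 93·114·113 ≤ 0 and hence z ≤ (1/2)[93 + √(8649 + 4·1198026)] = (1/2)[93 + √4800753] ≈ (1/2)(93 + 2191.0621) = 1142.031.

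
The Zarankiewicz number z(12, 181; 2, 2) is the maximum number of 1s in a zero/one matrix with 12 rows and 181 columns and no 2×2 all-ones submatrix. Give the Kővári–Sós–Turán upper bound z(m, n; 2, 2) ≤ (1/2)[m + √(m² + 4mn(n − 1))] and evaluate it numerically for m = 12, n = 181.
z(12, 181; 2, 2) ≤ (1/2)[12 + √(12² + 4·12·181·180)] = (1/2)[12 + √1563984] = 631.2967

Kővári–Sós–Turán: let r_1, ..., r_12 be the row sums and z = Σ r_i the total number of 1s. Each pair of columns can share at most one row with both entries 1 (else a 2×2 all-ones block appears), so Σ_i C(r_i, 2) ≤ C(181, 2) = 16290. By convexity Σ_i C(r_i, 2) ≥ 12·C(z/12, 2) = z(z − 12)/(2·12), giving z² − 12z − 12·181·180 ≤ 0 and hence z ≤ (1/2)[12 + √(144 + 4·390960)] = (1/2)[12 + √1563984] ≈ (1/2)(12 + 1250.5935) = 631.2967.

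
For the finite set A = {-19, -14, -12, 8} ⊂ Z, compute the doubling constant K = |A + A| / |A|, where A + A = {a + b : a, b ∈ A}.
K = |A + A| / |A| = 10/4 = 5/2

Enumerate A + A = {a + b : a, b ∈ A}. With |A| = 4, there are |A|^2 = 16 ordered sum pairs; collecting distinct values, A + A = {-38, -33, -31, -28, -26, -24, -11, -6, -4, 16}, so |A + A| = 10. Thus K = 10/4 = 5/2. For comparison, the minimum possible |A + A| over all 4-element sets is 2·4 − 1 = 7 (so min K = 7/4), attained only by arithmetic progressions.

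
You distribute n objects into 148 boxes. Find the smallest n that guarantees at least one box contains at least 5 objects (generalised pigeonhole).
n = (5 − 1)·148 + 1 = 593

By the generalised pigeonhole principle, to guarantee some box contains ≥ r objects we need more than (r − 1) · k objects total. Threshold: n = (r − 1) · k + 1. With r = 5 and k = 148: n = 4 · 148 + 1 = 592 + 1 = 593. For n = 592 = 4 · 148, we can put exactly 4 objects in every box, avoiding 5 in any single one — so 593 is tight.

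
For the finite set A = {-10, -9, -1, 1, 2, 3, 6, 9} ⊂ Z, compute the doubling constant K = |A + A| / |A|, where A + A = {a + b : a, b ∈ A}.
K = |A + A| / |A| = 28/8 = 7/2

Enumerate A + A = {a + b : a, b ∈ A}. With |A| = 8, there are |A|^2 = 64 ordered sum pairs; collecting distinct values, A + A = {-20, -19, -18, -11, -10, -9, -8, -7, -6, -4, -3, -2, -1, 0, 1, 2, 3, 4, 5, 6, 7, 8, 9, 10, 11, 12, 15, 18}, so |A + A| = 28. Thus K = 28/8 = 7/2. For comparison, the minimum possible |A + A| over all 8-element sets is 2·8 − 1 = 15 (so min K = 15/8), attained only by arithmetic progressions.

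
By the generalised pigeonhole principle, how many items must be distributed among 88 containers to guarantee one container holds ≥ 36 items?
n = (36 − 1)·88 + 1 = 3081

By the generalised pigeonhole principle, to guarantee some box contains ≥ r objects we need more than (r − 1) · k objects total. Threshold: n = (r − 1) · k + 1. With r = 36 and k = 88: n = 35 · 88 + 1 = 3080 + 1 = 3081. For n = 3080 = 35 · 88, we can put exactly 35 objects in every box, avoiding 36 in any single one — so 3081 is tight.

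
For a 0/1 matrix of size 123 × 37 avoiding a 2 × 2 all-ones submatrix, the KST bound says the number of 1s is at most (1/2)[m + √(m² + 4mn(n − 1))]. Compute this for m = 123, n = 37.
z(123, 37; 2, 2) ≤ (1/2)[123 + √(123² + 4·123·37·36)] = (1/2)[123 + √670473] = 470.9121

Kővári–Sós–Turán: let r_1, ..., r_123 be the row sums and z = Σ r_i the total number of 1s. Each pair of columns can share at most one row with both entries 1 (else a 2×2 all-ones block appears), so Σ_i C(r_i, 2) ≤ C(37, 2) = 666. By convexity Σ_i C(r_i, 2) ≥ 123·C(z/123, 2) = z(z − 123)/(2·123), giving z² − 123z − 123·37·36 ≤ 0 and hence z ≤ (1/2)[123 + √(15129 + 4·163836)] = (1/2)[123 + √670473] ≈ (1/2)(123 + 818.8242) = 470.9121.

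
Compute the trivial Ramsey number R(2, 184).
R(2, 184) = 184

R(2, k) = k for all k ≥ 2: in a 2-colouring of K_k, either some edge is red (a red K_2) or all edges are blue (a blue K_k). And K_{183} coloured all-blue has no blue K_184, so R(2, 184) > 183. Hence R(2, 184) = 184.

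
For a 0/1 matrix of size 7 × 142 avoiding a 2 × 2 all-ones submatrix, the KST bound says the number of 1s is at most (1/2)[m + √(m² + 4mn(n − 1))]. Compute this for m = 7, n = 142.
z(7, 142; 2, 2) ≤ (1/2)[7 + √(7² + 4·7·142·141)] = (1/2)[7 + √560665] = 377.8878

Kővári–Sós–Turán: let r_1, ..., r_7 be the row sums and z = Σ r_i the total number of 1s. Each pair of columns can share at most one row with both entries 1 (else a 2×2 all-ones block appears), so Σ_i C(r_i, 2) ≤ C(142, 2) = 10011. By convexity Σ_i C(r_i, 2) ≥ 7·C(z/7, 2) = z(z − 7)/(2·7), giving z² − 7z − 7·142·141 ≤ 0 and hence z ≤ (1/2)[7 + √(49 + 4·140154)] = (1/2)[7 + √560665] ≈ (1/2)(7 + 748.7757) = 377.8878.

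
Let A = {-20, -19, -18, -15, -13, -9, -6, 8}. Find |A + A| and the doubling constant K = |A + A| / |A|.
K = |A + A| / |A| = 30/8 = 15/4

Enumerate A + A = {a + b : a, b ∈ A}. With |A| = 8, there are |A|^2 = 64 ordered sum pairs; collecting distinct values, A + A = {-40, -39, -38, -37, -36, -35, -34, -33, -32, -31, -30, -29, -28, -27, -26, -25, -24, -22, -21, -19, -18, -15, -12, -11, -10, -7, -5, -1, 2, 16}, so |A + A| = 30. Thus K = 30/8 = 15/4. For comparison, the minimum possible |A + A| over all 8-element sets is 2·8 − 1 = 15 (so min K = 15/8), attained only by arithmetic progressions.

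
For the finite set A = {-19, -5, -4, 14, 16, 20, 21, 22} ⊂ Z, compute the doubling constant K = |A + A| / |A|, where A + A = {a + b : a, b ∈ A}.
K = |A + A| / |A| = 32/8 = 4

Enumerate A + A = {a + b : a, b ∈ A}. With |A| = 8, there are |A|^2 = 64 ordered sum pairs; collecting distinct values, A + A = {-38, -24, -23, -10, -9, -8, -5, -3, 1, 2, 3, 9, 10, 11, 12, 15, 16, 17, 18, 28, 30, 32, 34, 35, 36, 37, 38, 40, 41, 42, 43, 44}, so |A + A| = 32. Thus K = 32/8 = 4. For comparison, the minimum possible |A + A| over all 8-element sets is 2·8 − 1 = 15 (so min K = 15/8), attained only by arithmetic progressions.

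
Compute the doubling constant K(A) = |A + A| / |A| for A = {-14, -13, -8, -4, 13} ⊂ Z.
K = |A + A| / |A| = 15/5 = 3

Enumerate A + A = {a + b : a, b ∈ A}. With |A| = 5, there are |A|^2 = 25 ordered sum pairs; collecting distinct values, A + A = {-28, -27, -26, -22, -21, -18, -17, -16, -12, -8, -1, 0, 5, 9, 26}, so |A + A| = 15. Thus K = 15/5 = 3. For comparison, the minimum possible |A + A| over all 5-element sets is 2·5 − 1 = 9 (so min K = 9/5), attained only by arithmetic progressions.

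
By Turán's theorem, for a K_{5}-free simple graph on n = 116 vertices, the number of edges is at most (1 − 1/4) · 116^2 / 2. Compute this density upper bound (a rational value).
Turán density bound = (3/4) · 116^2/2 = 5046

Turán's theorem: ex(n, K_{r+1}) is achieved by the complete r-partite Turán graph T(n, r) with parts as balanced as possible, and is at most (1 − 1/r) · n^2/2. For r = 4, n = 116: the density bound is (3/4) · 13456/2 = 5046. Since 4 ∣ 116, the Turán graph T(116, 4) has parts of equal size 29, and its edge count e(T(116, 4)) = 5046 attains the density bound exactly.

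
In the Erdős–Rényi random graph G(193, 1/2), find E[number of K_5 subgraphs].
E[# K_5] = C(193, 5) · (1/2)^C(5, 2) = 2118000528 / 2^10 = 132375033/64 = 2068359.890625

For each 5-subset S of vertices (there are C(193, 5) = 2118000528 such S), let X_S = 1 if S induces a K_5 (all C(5, 2) = 10 edges present). Then P(X_S = 1) = (1/2)^10 = 1/1024. By linearity of expectation, E[# K_5] = C(193, 5) · (1/2)^10 = 2118000528 / 1024 = 132375033/64 = 2068359.890625.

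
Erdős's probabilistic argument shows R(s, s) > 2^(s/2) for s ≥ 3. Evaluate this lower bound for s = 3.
2^(3/2) = 2.8284; so R(3, 3) > 2.8284

Colour each edge of K_n uniformly at random with red/blue. The expected number of monochromatic K_3 is C(n, 3) · 2 · 2^(−C(3,2)). If C(n, 3) · 2^(1 − C(3,2)) < 1, then with positive probability no monochromatic K_3 exists, so R(3, 3) > n. The standard estimate C(n, 3) ≤ n^3/3! shows this inequality holds whenever n ≤ 2^(3/2) (since 3! · 2^(C(3,2) − 1) > 2^(3^2/2) ≥ n^3). Hence R(3, 3) > 2^(3/2) = 2.8284.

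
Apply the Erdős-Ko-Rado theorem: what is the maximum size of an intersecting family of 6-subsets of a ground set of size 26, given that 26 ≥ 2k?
max |F| = C(25, 5) = 53130

Erdős-Ko-Rado (1961): when n ≥ 2k, max |F| = C(n−1, k−1). The bound is attained by the star {A : i ∈ A} for any fixed i ∈ [n]. Here C(26−1, 6−1) = C(25, 5) = 53130.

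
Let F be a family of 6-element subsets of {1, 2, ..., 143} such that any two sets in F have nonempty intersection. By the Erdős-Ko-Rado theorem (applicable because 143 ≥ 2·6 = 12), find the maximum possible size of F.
max |F| = C(142, 5) = 448072338

Erdős-Ko-Rado (1961): when n ≥ 2k, max |F| = C(n−1, k−1). The bound is attained by the star {A : i ∈ A} for any fixed i ∈ [n]. Here C(143−1, 6−1) = C(142, 5) = 448072338.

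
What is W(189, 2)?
W(189, 2) = 189 + 1 = 190

A 2-term AP is any pair of integers, so a monochromatic 2-AP exists iff some colour is used at least twice. With 189 colours, the colouring i ↦ i on {1, ..., 189} uses each colour once, avoiding any monochromatic pair, so W(189, 2) > 189. For {1, ..., 190}, pigeonhole forces two integers of the same colour, which form a monochromatic 2-AP. Hence W(189, 2) = 190.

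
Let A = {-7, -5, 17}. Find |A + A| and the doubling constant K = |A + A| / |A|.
K = |A + A| / |A| = 6/3 = 2

Enumerate A + A = {a + b : a, b ∈ A}. With |A| = 3, there are |A|^2 = 9 ordered sum pairs; collecting distinct values, A + A = {-14, -12, -10, 10, 12, 34}, so |A + A| = 6. Thus K = 6/3 = 2. For comparison, the minimum possible |A + A| over all 3-element sets is 2·3 − 1 = 5 (so min K = 5/3), attained only by arithmetic progressions.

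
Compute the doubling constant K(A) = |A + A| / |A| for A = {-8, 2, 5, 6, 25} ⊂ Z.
K = |A + A| / |A| = 15/5 = 3

Enumerate A + A = {a + b : a, b ∈ A}. With |A| = 5, there are |A|^2 = 25 ordered sum pairs; collecting distinct values, A + A = {-16, -6, -3, -2, 4, 7, 8, 10, 11, 12, 17, 27, 30, 31, 50}, so |A + A| = 15. Thus K = 15/5 = 3. For comparison, the minimum possible |A + A| over all 5-element sets is 2·5 − 1 = 9 (so min K = 9/5), attained only by arithmetic progressions.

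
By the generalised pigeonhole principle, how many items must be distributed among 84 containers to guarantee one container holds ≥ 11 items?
n = (11 − 1)·84 + 1 = 841

By the generalised pigeonhole principle, to guarantee some box contains ≥ r objects we need more than (r − 1) · k objects total. Threshold: n = (r − 1) · k + 1. With r = 11 and k = 84: n = 10 · 84 + 1 = 840 + 1 = 841. For n = 840 = 10 · 84, we can put exactly 10 objects in every box, avoiding 11 in any single one — so 841 is tight.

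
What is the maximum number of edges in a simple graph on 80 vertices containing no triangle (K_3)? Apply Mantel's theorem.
ex(80, K_3) = ⌊80^2/4⌋ = 1600

Mantel (1907): a triangle-free graph on n vertices has at most ⌊n^2/4⌋ edges, with equality for the complete bipartite graph K_{⌊n/2⌋, ⌈n/2⌉}. For n = 80: ⌊80^2/4⌋ = ⌊6400/4⌋ = 1600. The extremal graph is K_{40, 40}, which has 40·40 = 1600 edges.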